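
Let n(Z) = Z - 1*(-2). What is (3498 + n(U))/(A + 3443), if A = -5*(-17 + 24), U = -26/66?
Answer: 115487/112464 ≈ 1.0269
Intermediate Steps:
U = -13/33 (U = -26*1/66 = -13/33 ≈ -0.39394)
A = -35 (A = -5*7 = -35)
n(Z) = 2 + Z (n(Z) = Z + 2 = 2 + Z)
(3498 + n(U))/(A + 3443) = (3498 + (2 - 13/33))/(-35 + 3443) = (3498 + 53/33)/3408 = (115487/33)*(1/3408) = 115487/112464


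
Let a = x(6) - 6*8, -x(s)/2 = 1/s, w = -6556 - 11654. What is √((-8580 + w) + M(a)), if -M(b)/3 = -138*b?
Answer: 60*I*√13 ≈ 216.33*I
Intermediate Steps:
w = -18210
x(s) = -2/s
a = -145/3 (a = -2/6 - 6*8 = -2*⅙ - 48 = -⅓ - 48 = -145/3 ≈ -48.333)
M(b) = 414*b (M(b) = -(-414)*b = 414*b)
√((-8580 + w) + M(a)) = √((-8580 - 18210) + 414*(-145/3)) = √(-26790 - 20010) = √(-46800) = 60*I*√13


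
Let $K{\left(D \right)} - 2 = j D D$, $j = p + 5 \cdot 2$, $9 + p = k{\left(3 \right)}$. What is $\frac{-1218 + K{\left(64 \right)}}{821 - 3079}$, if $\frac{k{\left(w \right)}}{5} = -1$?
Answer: $\frac{8800}{1129} \approx 7.7945$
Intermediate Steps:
$k{\left(w \right)} = -5$ ($k{\left(w \right)} = 5 \left(-1\right) = -5$)
$p = -14$ ($p = -9 - 5 = -14$)
$j = -4$ ($j = -14 + 5 \cdot 2 = -14 + 10 = -4$)
$K{\left(D \right)} = 2 - 4 D^{2}$ ($K{\left(D \right)} = 2 + - 4 D D = 2 - 4 D^{2}$)
$\frac{-1218 + K{\left(64 \right)}}{821 - 3079} = \frac{-1218 + \left(2 - 4 \cdot 64^{2}\right)}{821 - 3079} = \frac{-1218 + \left(2 - 16384\right)}{-2258} = \left(-1218 + \left(2 - 16384\right)\right) \left(- \frac{1}{2258}\right) = \left(-1218 - 16382\right) \left(- \frac{1}{2258}\right) = \left(-17600\right) \left(- \frac{1}{2258}\right) = \frac{8800}{1129}$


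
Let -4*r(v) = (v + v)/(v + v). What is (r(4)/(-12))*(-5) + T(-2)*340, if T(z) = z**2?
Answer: 65275/48 ≈ 1359.9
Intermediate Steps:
r(v) = -1/4 (r(v) = -(v + v)/(4*(v + v)) = -2*v/(4*(2*v)) = -2*v*1/(2*v)/4 = -1/4*1 = -1/4)
(r(4)/(-12))*(-5) + T(-2)*340 = -1/4/(-12)*(-5) + (-2)**2*340 = -1/4*(-1/12)*(-5) + 4*340 = (1/48)*(-5) + 1360 = -5/48 + 1360 = 65275/48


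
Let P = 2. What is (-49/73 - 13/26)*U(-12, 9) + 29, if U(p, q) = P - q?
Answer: 5431/146 ≈ 37.199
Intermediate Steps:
U(p, q) = 2 - q
(-49/73 - 13/26)*U(-12, 9) + 29 = (-49/73 - 13/26)*(2 - 1*9) + 29 = (-49*1/73 - 13*1/26)*(2 - 9) + 29 = (-49/73 - 1/2)*(-7) + 29 = -171/146*(-7) + 29 = 1197/146 + 29 = 5431/146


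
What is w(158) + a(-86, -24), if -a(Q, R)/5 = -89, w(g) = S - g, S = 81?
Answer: 368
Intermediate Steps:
w(g) = 81 - g
a(Q, R) = 445 (a(Q, R) = -5*(-89) = 445)
w(158) + a(-86, -24) = (81 - 1*158) + 445 = (81 - 158) + 445 = -77 + 445 = 368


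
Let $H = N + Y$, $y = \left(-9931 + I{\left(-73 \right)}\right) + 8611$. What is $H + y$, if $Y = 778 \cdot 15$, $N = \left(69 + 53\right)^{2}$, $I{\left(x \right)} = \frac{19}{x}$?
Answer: $\frac{1842063}{73} \approx 25234.0$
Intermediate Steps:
$N = 14884$ ($N = 122^{2} = 14884$)
$y = - \frac{96379}{73}$ ($y = \left(-9931 + \frac{19}{-73}\right) + 8611 = \left(-9931 + 19 \left(- \frac{1}{73}\right)\right) + 8611 = \left(-9931 - \frac{19}{73}\right) + 8611 = - \frac{724982}{73} + 8611 = - \frac{96379}{73} \approx -1320.3$)
$Y = 11670$
$H = 26554$ ($H = 14884 + 11670 = 26554$)
$H + y = 26554 - \frac{96379}{73} = \frac{1842063}{73}$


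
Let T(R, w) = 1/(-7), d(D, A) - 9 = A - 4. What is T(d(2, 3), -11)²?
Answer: 1/49 ≈ 0.020408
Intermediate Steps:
d(D, A) = 5 + A (d(D, A) = 9 + (A - 4) = 9 + (-4 + A) = 5 + A)
T(R, w) = -⅐
T(d(2, 3), -11)² = (-⅐)² = 1/49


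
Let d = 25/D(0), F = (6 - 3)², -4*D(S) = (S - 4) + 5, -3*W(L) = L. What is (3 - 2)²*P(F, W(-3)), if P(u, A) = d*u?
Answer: -900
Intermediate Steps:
W(L) = -L/3
D(S) = -¼ - S/4 (D(S) = -((S - 4) + 5)/4 = -((-4 + S) + 5)/4 = -(1 + S)/4 = -¼ - S/4)
F = 9 (F = 3² = 9)
d = -100 (d = 25/(-¼ - ¼*0) = 25/(-¼ + 0) = 25/(-¼) = 25*(-4) = -100)
P(u, A) = -100*u
(3 - 2)²*P(F, W(-3)) = (3 - 2)²*(-100*9) = 1²*(-900) = 1*(-900) = -900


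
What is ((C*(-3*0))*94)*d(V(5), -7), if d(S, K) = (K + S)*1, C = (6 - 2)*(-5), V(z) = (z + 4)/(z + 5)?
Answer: 0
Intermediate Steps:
V(z) = (4 + z)/(5 + z)
C = -20 (C = 4*(-5) = -20)
d(S, K) = K + S
((C*(-3*0))*94)*d(V(5), -7) = (-(-60)*0*94)*(-7 + (4 + 5)/(5 + 5)) = (-20*0*94)*(-7 + 9/10) = (0*94)*(-7 + (⅒)*9) = 0*(-7 + 9/10) = 0*(-61/10) = 0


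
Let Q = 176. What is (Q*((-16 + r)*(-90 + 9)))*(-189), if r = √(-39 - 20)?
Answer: -43110144 + 2694384*I*√59 ≈ -4.311e+7 + 2.0696e+7*I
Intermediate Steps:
r = I*√59 (r = √(-59) = I*√59 ≈ 7.6811*I)
(Q*((-16 + r)*(-90 + 9)))*(-189) = (176*((-16 + I*√59)*(-90 + 9)))*(-189) = (176*((-16 + I*√59)*(-81)))*(-189) = (176*(1296 - 81*I*√59))*(-189) = (228096 - 14256*I*√59)*(-189) = -43110144 + 2694384*I*√59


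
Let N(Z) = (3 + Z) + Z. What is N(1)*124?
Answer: 620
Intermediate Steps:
N(Z) = 3 + 2*Z
N(1)*124 = (3 + 2*1)*124 = (3 + 2)*124 = 5*124 = 620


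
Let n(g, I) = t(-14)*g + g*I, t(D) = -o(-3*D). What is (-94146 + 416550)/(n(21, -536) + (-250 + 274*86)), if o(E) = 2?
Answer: 80601/3004 ≈ 26.831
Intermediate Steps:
t(D) = -2 (t(D) = -1*2 = -2)
n(g, I) = -2*g + I*g (n(g, I) = -2*g + g*I = -2*g + I*g)
(-94146 + 416550)/(n(21, -536) + (-250 + 274*86)) = (-94146 + 416550)/(21*(-2 - 536) + (-250 + 274*86)) = 322404/(21*(-538) + (-250 + 23564)) = 322404/(-11298 + 23314) = 322404/12016 = 322404*(1/12016) = 80601/3004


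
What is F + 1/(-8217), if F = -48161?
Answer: -395738938/8217 ≈ -48161.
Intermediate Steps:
F + 1/(-8217) = -48161 + 1/(-8217) = -48161 - 1/8217 = -395738938/8217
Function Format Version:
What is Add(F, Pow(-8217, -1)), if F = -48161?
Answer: Rational(-395738938, 8217) ≈ -48161.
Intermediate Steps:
Add(F, Pow(-8217, -1)) = Add(-48161, Pow(-8217, -1)) = Add(-48161, Rational(-1, 8217)) = Rational(-395738938, 8217)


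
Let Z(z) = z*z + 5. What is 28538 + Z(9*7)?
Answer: 32512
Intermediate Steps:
Z(z) = 5 + z² (Z(z) = z² + 5 = 5 + z²)
28538 + Z(9*7) = 28538 + (5 + (9*7)²) = 28538 + (5 + 63²) = 28538 + (5 + 3969) = 28538 + 3974 = 32512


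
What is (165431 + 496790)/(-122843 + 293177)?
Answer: 662221/170334 ≈ 3.8878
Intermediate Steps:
(165431 + 496790)/(-122843 + 293177) = 662221/170334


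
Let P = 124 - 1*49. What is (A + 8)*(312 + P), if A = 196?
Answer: 78948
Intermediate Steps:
P = 75 (P = 124 - 49 = 75)
(A + 8)*(312 + P) = (196 + 8)*(312 + 75) = 204*387 = 78948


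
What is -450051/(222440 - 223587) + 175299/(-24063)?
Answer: 3542836420/9200087 ≈ 385.09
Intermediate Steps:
-450051/(222440 - 223587) + 175299/(-24063) = -450051/(-1147) + 175299*(-1/24063) = -450051*(-1/1147) - 58433/8021 = 450051/1147 - 58433/8021 = 3542836420/9200087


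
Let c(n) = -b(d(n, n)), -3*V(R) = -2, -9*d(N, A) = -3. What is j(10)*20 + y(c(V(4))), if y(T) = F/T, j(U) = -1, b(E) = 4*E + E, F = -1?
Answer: -97/5 ≈ -19.400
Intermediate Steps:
d(N, A) = ⅓ (d(N, A) = -⅑*(-3) = ⅓)
V(R) = ⅔ (V(R) = -⅓*(-2) = ⅔)
b(E) = 5*E
c(n) = -5/3
y(T) = -1/T
j(10)*20 + y(c(V(4))) = -1*20 - 1/(-5/3) = -20 - 1*(-⅗) = -20 + ⅗ = -97/5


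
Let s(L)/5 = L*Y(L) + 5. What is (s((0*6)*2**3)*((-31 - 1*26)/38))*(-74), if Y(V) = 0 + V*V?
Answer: 2775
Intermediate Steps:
Y(V) = V**2 (Y(V) = 0 + V**2 = V**2)
s(L) = 25 + 5*L**3 (s(L) = 5*(L*L**2 + 5) = 5*(L**3 + 5) = 5*(5 + L**3) = 25 + 5*L**3)
(s((0*6)*2**3)*((-31 - 1*26)/38))*(-74) = ((25 + 5*((0*6)*2**3)**3)*((-31 - 1*26)/38))*(-74) = ((25 + 5*(0*8)**3)*((-31 - 26)*(1/38)))*(-74) = ((25 + 5*0**3)*(-57*1/38))*(-74) = ((25 + 5*0)*(-3/2))*(-74) = ((25 + 0)*(-3/2))*(-74) = (25*(-3/2))*(-74) = -75/2*(-74) = 2775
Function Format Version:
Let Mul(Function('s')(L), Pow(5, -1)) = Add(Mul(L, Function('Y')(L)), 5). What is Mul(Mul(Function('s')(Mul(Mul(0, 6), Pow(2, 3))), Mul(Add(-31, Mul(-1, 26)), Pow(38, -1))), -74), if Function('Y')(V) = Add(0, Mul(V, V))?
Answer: 2775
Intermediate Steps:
Function('Y')(V) = Pow(V, 2) (Function('Y')(V) = Add(0, Pow(V, 2)) = Pow(V, 2))
Function('s')(L) = Add(25, Mul(5, Pow(L, 3))) (Function('s')(L) = Mul(5, Add(Mul(L, Pow(L, 2)), 5)) = Mul(5, Add(Pow(L, 3), 5)) = Mul(5, Add(5, Pow(L, 3))) = Add(25, Mul(5, Pow(L, 3))))
Mul(Mul(Function('s')(Mul(Mul(0, 6), Pow(2, 3))), Mul(Add(-31, Mul(-1, 26)), Pow(38, -1))), -74) = Mul(Mul(Add(25, Mul(5, Pow(Mul(Mul(0, 6), Pow(2, 3)), 3))), Mul(Add(-31, Mul(-1, 26)), Pow(38, -1))), -74) = Mul(Mul(Add(25, Mul(5, Pow(Mul(0, 8), 3))), Mul(Add(-31, -26), Rational(1, 38))), -74) = Mul(Mul(Add(25, Mul(5, Pow(0, 3))), Mul(-57, Rational(1, 38))), -74) = Mul(Mul(Add(25, Mul(5, 0)), Rational(-3, 2)), -74) = Mul(Mul(Add(25, 0), Rational(-3, 2)), -74) = Mul(Mul(25, Rational(-3, 2)), -74) = Mul(Rational(-75, 2), -74) = 2775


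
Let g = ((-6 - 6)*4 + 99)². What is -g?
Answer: -2601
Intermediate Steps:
g = 2601 (g = (-12*4 + 99)² = (-48 + 99)² = 51² = 2601)
-g = -1*2601 = -2601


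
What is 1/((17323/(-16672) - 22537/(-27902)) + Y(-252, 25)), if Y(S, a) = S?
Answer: -232591072/58666754885 ≈ -0.0039646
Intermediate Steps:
1/((17323/(-16672) - 22537/(-27902)) + Y(-252, 25)) = 1/((17323/(-16672) - 22537/(-27902)) - 252) = 1/((17323*(-1/16672) - 22537*(-1/27902)) - 252) = 1/((-17323/16672 + 22537/27902) - 252) = 1/(-53804741/232591072 - 252) = 1/(-58666754885/232591072) = -232591072/58666754885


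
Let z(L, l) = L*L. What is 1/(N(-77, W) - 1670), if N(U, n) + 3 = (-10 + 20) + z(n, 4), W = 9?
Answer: -1/1582 ≈ -0.00063211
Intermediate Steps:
z(L, l) = L²
N(U, n) = 7 + n² (N(U, n) = -3 + ((-10 + 20) + n²) = -3 + (10 + n²) = 7 + n²)
1/(N(-77, W) - 1670) = 1/((7 + 9²) - 1670) = 1/((7 + 81) - 1670) = 1/(88 - 1670) = 1/(-1582) = -1/1582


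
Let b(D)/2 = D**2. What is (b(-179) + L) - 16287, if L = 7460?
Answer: 55255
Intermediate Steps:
b(D) = 2*D**2
(b(-179) + L) - 16287 = (2*(-179)**2 + 7460) - 16287 = (2*32041 + 7460) - 16287 = (64082 + 7460) - 16287 = 71542 - 16287 = 55255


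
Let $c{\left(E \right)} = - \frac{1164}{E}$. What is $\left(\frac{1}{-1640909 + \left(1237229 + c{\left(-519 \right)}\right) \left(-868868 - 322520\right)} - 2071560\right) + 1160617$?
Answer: $- \frac{232296084372523161944}{255006168742197} \approx -9.1094 \cdot 10^{5}$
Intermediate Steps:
$\left(\frac{1}{-1640909 + \left(1237229 + c{\left(-519 \right)}\right) \left(-868868 - 322520\right)} - 2071560\right) + 1160617 = \left(\frac{1}{-1640909 + \left(1237229 - \frac{1164}{-519}\right) \left(-868868 - 322520\right)} - 2071560\right) + 1160617 = \left(\frac{1}{-1640909 + \left(1237229 - - \frac{388}{173}\right) \left(-1191388\right)} - 2071560\right) + 1160617 = \left(\frac{1}{-1640909 + \left(1237229 + \frac{388}{173}\right) \left(-1191388\right)} - 2071560\right) + 1160617 = \left(\frac{1}{-1640909 + \frac{214041005}{173} \left(-1191388\right)} - 2071560\right) + 1160617 = \left(\frac{1}{-1640909 - \frac{255005884864940}{173}} - 2071560\right) + 1160617 = \left(\frac{1}{- \frac{255006168742197}{173}} - 2071560\right) + 1160617 = \left(- \frac{173}{255006168742197} - 2071560\right) + 1160617 = - \frac{528260578919585617493}{255006168742197} + 1160617 = - \frac{232296084372523161944}{255006168742197}$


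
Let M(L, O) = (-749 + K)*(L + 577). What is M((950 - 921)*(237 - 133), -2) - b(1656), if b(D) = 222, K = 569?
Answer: -646962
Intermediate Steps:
M(L, O) = -103860 - 180*L (M(L, O) = (-749 + 569)*(L + 577) = -180*(577 + L) = -103860 - 180*L)
M((950 - 921)*(237 - 133), -2) - b(1656) = (-103860 - 180*(950 - 921)*(237 - 133)) - 1*222 = (-103860 - 5220*104) - 222 = (-103860 - 180*3016) - 222 = (-103860 - 542880) - 222 = -646740 - 222 = -646962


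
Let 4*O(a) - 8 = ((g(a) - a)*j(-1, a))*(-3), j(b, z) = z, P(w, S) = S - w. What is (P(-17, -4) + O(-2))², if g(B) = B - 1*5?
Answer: 225/4 ≈ 56.250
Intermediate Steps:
g(B) = -5 + B (g(B) = B - 5 = -5 + B)
O(a) = 2 + 15*a/4 (O(a) = 2 + ((((-5 + a) - a)*a)*(-3))/4 = 2 + (-5*a*(-3))/4 = 2 + (15*a)/4 = 2 + 15*a/4)
(P(-17, -4) + O(-2))² = ((-4 - 1*(-17)) + (2 + (15/4)*(-2)))² = ((-4 + 17) + (2 - 15/2))² = (13 - 11/2)² = (15/2)² = 225/4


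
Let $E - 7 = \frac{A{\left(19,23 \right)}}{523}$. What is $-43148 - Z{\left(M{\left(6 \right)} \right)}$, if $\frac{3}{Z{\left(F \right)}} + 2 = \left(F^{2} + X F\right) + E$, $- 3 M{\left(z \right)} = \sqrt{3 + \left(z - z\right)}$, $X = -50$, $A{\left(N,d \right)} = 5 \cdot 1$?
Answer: $- \frac{85484467950247}{1981192811} - \frac{123088050 \sqrt{3}}{1981192811} \approx -43148.0$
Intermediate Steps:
$A{\left(N,d \right)} = 5$
$M{\left(z \right)} = - \frac{\sqrt{3}}{3}$ ($M{\left(z \right)} = - \frac{\sqrt{3 + \left(z - z\right)}}{3} = - \frac{\sqrt{3 + 0}}{3} = - \frac{\sqrt{3}}{3}$)
$E = \frac{3666}{523}$ ($E = 7 + \frac{5}{523} = \frac{3666}{523} \approx 7.0096$)
$Z{\left(F \right)} = \frac{3}{\frac{2620}{523} + F^{2} - 50 F}$ ($Z{\left(F \right)} = \frac{3}{-2 + \left(\left(F^{2} - 50 F\right) + \frac{3666}{523}\right)} = \frac{3}{-2 + \left(\frac{3666}{523} + F^{2} - 50 F\right)} = \frac{3}{\frac{2620}{523} + F^{2} - 50 F}$)
$-43148 - Z{\left(M{\left(6 \right)} \right)} = -43148 - \frac{1569}{2620 - 26150 \left(- \frac{\sqrt{3}}{3}\right) + 523 \left(- \frac{\sqrt{3}}{3}\right)^{2}} = -43148 - \frac{1569}{2620 + \frac{26150 \sqrt{3}}{3} + 523 \cdot \frac{1}{3}} = -43148 - \frac{1569}{2620 + \frac{26150 \sqrt{3}}{3} + \frac{523}{3}} = -43148 - \frac{1569}{\frac{8383}{3} + \frac{26150 \sqrt{3}}{3}}$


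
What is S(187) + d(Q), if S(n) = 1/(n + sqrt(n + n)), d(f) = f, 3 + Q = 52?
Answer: 9066/185 - sqrt(374)/34595 ≈ 49.005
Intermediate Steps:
Q = 49 (Q = -3 + 52 = 49)
S(n) = 1/(n + sqrt(2)*sqrt(n)) (S(n) = 1/(n + sqrt(2*n)) = 1/(n + sqrt(2)*sqrt(n)))
S(187) + d(Q) = 1/(187 + sqrt(2)*sqrt(187)) + 49 = 1/(187 + sqrt(374)) + 49 = 49 + 1/(187 + sqrt(374))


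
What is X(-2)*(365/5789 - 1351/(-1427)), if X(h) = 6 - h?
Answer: 66734352/8260903 ≈ 8.0783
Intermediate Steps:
X(-2)*(365/5789 - 1351/(-1427)) = (6 - 1*(-2))*(365/5789 - 1351/(-1427)) = (6 + 2)*(365*(1/5789) - 1351*(-1/1427)) = 8*(365/5789 + 1351/1427) = 8*(8341794/8260903) = 66734352/8260903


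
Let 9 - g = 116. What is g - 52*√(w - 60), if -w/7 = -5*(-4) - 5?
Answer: -107 - 52*I*√165 ≈ -107.0 - 667.95*I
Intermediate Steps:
w = -105 (w = -7*(-5*(-4) - 5) = -7*(20 - 5) = -7*15 = -105)
g = -107 (g = 9 - 1*116 = 9 - 116 = -107)
g - 52*√(w - 60) = -107 - 52*√(-105 - 60) = -107 - 52*I*√165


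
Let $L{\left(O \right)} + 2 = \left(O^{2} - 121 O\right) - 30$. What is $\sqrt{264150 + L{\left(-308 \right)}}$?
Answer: $25 \sqrt{634} \approx 629.48$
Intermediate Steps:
$L{\left(O \right)} = -32 + O^{2} - 121 O$ ($L{\left(O \right)} = -2 - \left(30 - O^{2} + 121 O\right) = -32 + O^{2} - 121 O$)
$\sqrt{264150 + L{\left(-308 \right)}} = \sqrt{264150 - \left(-37236 - 94864\right)} = \sqrt{264150 + \left(-32 + 94864 + 37268\right)} = \sqrt{264150 + 132100} = \sqrt{396250} = 25 \sqrt{634}$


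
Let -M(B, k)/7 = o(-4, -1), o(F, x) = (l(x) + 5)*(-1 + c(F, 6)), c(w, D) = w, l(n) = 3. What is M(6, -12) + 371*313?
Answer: 116403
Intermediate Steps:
o(F, x) = -8 + 8*F (o(F, x) = (3 + 5)*(-1 + F) = 8*(-1 + F) = -8 + 8*F)
M(B, k) = 280 (M(B, k) = -7*(-8 + 8*(-4)) = -7*(-8 - 32) = -7*(-40) = 280)
M(6, -12) + 371*313 = 280 + 371*313 = 280 + 116123 = 116403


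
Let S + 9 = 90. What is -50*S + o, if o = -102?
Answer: -4152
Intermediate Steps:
S = 81 (S = -9 + 90 = 81)
-50*S + o = -50*81 - 102 = -4050 - 102 = -4152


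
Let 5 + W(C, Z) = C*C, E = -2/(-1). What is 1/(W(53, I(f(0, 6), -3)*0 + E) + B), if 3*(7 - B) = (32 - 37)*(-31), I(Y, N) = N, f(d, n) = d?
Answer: 3/8278 ≈ 0.00036241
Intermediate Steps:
E = 2 (E = -2*(-1) = 2)
B = -134/3 (B = 7 - (32 - 37)*(-31)/3 = 7 - (-5)*(-31)/3 = 7 - ⅓*155 = 7 - 155/3 = -134/3 ≈ -44.667)
W(C, Z) = -5 + C² (W(C, Z) = -5 + C*C = -5 + C²)
1/(W(53, I(f(0, 6), -3)*0 + E) + B) = 1/((-5 + 53²) - 134/3) = 1/((-5 + 2809) - 134/3) = 1/(2804 - 134/3) = 1/(8278/3) = 3/8278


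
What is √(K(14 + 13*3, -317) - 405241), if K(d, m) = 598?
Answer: I*√404643 ≈ 636.12*I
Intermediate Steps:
√(K(14 + 13*3, -317) - 405241) = √(598 - 405241) = √(-404643) = I*√404643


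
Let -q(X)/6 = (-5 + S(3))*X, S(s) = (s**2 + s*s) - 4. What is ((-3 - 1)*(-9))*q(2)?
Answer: -3888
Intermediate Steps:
S(s) = -4 + 2*s**2 (S(s) = (s**2 + s**2) - 4 = 2*s**2 - 4 = -4 + 2*s**2)
q(X) = -54*X (q(X) = -6*(-5 + (-4 + 2*3**2))*X = -6*(-5 + (-4 + 2*9))*X = -6*(-5 + (-4 + 18))*X = -6*(-5 + 14)*X = -54*X)
((-3 - 1)*(-9))*q(2) = ((-3 - 1)*(-9))*(-54*2) = -4*(-9)*(-108) = 36*(-108) = -3888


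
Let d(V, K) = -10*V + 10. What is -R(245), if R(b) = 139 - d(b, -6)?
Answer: -2579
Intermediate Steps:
d(V, K) = 10 - 10*V
R(b) = 129 + 10*b (R(b) = 139 - (10 - 10*b) = 139 + (-10 + 10*b) = 129 + 10*b)
-R(245) = -(129 + 10*245) = -(129 + 2450) = -1*2579 = -2579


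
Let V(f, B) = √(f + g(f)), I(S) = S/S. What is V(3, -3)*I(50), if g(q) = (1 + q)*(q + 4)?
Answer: √31 ≈ 5.5678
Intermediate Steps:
I(S) = 1
g(q) = (1 + q)*(4 + q)
V(f, B) = √(4 + f² + 6*f) (V(f, B) = √(f + (4 + f² + 5*f)) = √(4 + f² + 6*f))
V(3, -3)*I(50) = √(4 + 3² + 6*3)*1 = √(4 + 9 + 18)*1 = √31*1 = √31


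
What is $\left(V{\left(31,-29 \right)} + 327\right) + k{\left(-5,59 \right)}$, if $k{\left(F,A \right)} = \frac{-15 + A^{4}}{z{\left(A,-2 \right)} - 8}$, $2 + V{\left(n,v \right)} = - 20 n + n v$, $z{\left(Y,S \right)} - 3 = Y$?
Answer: $\frac{6026435}{27} \approx 2.232 \cdot 10^{5}$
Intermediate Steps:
$z{\left(Y,S \right)} = 3 + Y$
$V{\left(n,v \right)} = -2 - 20 n + n v$ ($V{\left(n,v \right)} = -2 + \left(- 20 n + n v\right) = -2 - 20 n + n v$)
$k{\left(F,A \right)} = \frac{-15 + A^{4}}{-5 + A}$ ($k{\left(F,A \right)} = \frac{-15 + A^{4}}{\left(3 + A\right) - 8} = \frac{-15 + A^{4}}{-5 + A}$)
$\left(V{\left(31,-29 \right)} + 327\right) + k{\left(-5,59 \right)} = \left(\left(-2 - 620 + 31 \left(-29\right)\right) + 327\right) + \frac{-15 + 59^{4}}{-5 + 59} = \left(\left(-2 - 620 - 899\right) + 327\right) + \frac{-15 + 12117361}{54} = \left(-1521 + 327\right) + \frac{1}{54} \cdot 12117346 = -1194 + \frac{6058673}{27} = \frac{6026435}{27}$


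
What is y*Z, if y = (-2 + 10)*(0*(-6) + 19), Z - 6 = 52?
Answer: 8816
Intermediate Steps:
Z = 58 (Z = 6 + 52 = 58)
y = 152 (y = 8*(0 + 19) = 8*19 = 152)
y*Z = 152*58 = 8816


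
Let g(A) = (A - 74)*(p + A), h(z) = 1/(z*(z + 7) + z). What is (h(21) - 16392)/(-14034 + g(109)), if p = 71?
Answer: 9982727/4710006 ≈ 2.1195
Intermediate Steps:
h(z) = 1/(z + z*(7 + z)) (h(z) = 1/(z*(7 + z) + z) = 1/(z + z*(7 + z)))
g(A) = (-74 + A)*(71 + A) (g(A) = (A - 74)*(71 + A) = (-74 + A)*(71 + A))
(h(21) - 16392)/(-14034 + g(109)) = (1/(21*(8 + 21)) - 16392)/(-14034 + (-5254 + 109² - 3*109)) = ((1/21)/29 - 16392)/(-14034 + (-5254 + 11881 - 327)) = ((1/21)*(1/29) - 16392)/(-14034 + 6300) = (1/609 - 16392)/(-7734) = -9982727/609*(-1/7734) = 9982727/4710006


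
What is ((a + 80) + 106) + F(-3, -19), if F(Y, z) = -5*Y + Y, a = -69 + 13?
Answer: 142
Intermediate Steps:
a = -56
F(Y, z) = -4*Y
((a + 80) + 106) + F(-3, -19) = ((-56 + 80) + 106) - 4*(-3) = (24 + 106) + 12 = 130 + 12 = 142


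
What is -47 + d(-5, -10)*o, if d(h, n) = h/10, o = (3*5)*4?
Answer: -77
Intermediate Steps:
o = 60 (o = 15*4 = 60)
d(h, n) = h/10 (d(h, n) = h*(⅒) = h/10)
-47 + d(-5, -10)*o = -47 + ((⅒)*(-5))*60 = -47 - ½*60 = -47 - 30 = -77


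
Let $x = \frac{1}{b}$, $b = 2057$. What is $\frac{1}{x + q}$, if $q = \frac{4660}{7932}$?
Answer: $\frac{4079031}{2398388} \approx 1.7007$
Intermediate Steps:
$q = \frac{1165}{1983}$ ($q = 4660 \cdot \frac{1}{7932} = \frac{1165}{1983} \approx 0.58749$)
$x = \frac{1}{2057} \approx 0.00048614$
$\frac{1}{x + q} = \frac{1}{\frac{1}{2057} + \frac{1165}{1983}} = \frac{1}{\frac{2398388}{4079031}} = \frac{4079031}{2398388}$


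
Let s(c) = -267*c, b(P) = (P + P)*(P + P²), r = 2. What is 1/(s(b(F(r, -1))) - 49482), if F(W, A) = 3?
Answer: -1/68706 ≈ -1.4555e-5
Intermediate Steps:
b(P) = 2*P*(P + P²) (b(P) = (2*P)*(P + P²) = 2*P*(P + P²))
1/(s(b(F(r, -1))) - 49482) = 1/(-534*3²*(1 + 3) - 49482) = 1/(-534*9*4 - 49482) = 1/(-267*72 - 49482) = 1/(-19224 - 49482) = 1/(-68706) = -1/68706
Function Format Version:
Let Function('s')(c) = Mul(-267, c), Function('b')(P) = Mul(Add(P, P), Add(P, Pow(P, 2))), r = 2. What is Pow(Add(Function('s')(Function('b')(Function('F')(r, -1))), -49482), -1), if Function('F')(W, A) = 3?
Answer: Rational(-1, 68706) ≈ -1.4555e-5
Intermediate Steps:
Function('b')(P) = Mul(2, P, Add(P, Pow(P, 2))) (Function('b')(P) = Mul(Mul(2, P), Add(P, Pow(P, 2))) = Mul(2, P, Add(P, Pow(P, 2))))
Pow(Add(Function('s')(Function('b')(Function('F')(r, -1))), -49482), -1) = Pow(Add(Mul(-267, Mul(2, Pow(3, 2), Add(1, 3))), -49482), -1) = Pow(Add(Mul(-267, Mul(2, 9, 4)), -49482), -1) = Pow(Add(Mul(-267, 72), -49482), -1) = Pow(Add(-19224, -49482), -1) = Pow(-68706, -1) = Rational(-1, 68706)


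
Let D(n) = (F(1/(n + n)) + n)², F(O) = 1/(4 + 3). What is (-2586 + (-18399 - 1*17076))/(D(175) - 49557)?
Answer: 1864989/925217 ≈ 2.0157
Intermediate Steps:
F(O) = ⅐ (F(O) = 1/7 = ⅐)
D(n) = (⅐ + n)²
(-2586 + (-18399 - 1*17076))/(D(175) - 49557) = (-2586 + (-18399 - 1*17076))/((1 + 7*175)²/49 - 49557) = (-2586 + (-18399 - 17076))/((1 + 1225)²/49 - 49557) = (-2586 - 35475)/((1/49)*1226² - 49557) = -38061/((1/49)*1503076 - 49557) = -38061/(1503076/49 - 49557) = -38061/(-925217/49) = -38061*(-49/925217) = 1864989/925217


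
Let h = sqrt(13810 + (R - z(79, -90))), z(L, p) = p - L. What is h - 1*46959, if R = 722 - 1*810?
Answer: -46959 + sqrt(13891) ≈ -46841.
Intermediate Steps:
R = -88 (R = 722 - 810 = -88)
h = sqrt(13891) (h = sqrt(13810 + (-88 - (-90 - 1*79))) = sqrt(13810 + (-88 - (-90 - 79))) = sqrt(13810 + (-88 - 1*(-169))) = sqrt(13810 + (-88 + 169)) = sqrt(13810 + 81) = sqrt(13891) ≈ 117.86)
h - 1*46959 = sqrt(13891) - 1*46959 = sqrt(13891) - 46959 = -46959 + sqrt(13891)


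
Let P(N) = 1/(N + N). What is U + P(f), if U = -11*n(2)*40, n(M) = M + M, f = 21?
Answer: -73919/42 ≈ -1760.0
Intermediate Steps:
n(M) = 2*M
P(N) = 1/(2*N)
U = -1760 (U = -22*2*40 = -11*4*40 = -44*40 = -1760)
U + P(f) = -1760 + (1/2)/21 = -1760 + (1/2)*(1/21) = -1760 + 1/42 = -73919/42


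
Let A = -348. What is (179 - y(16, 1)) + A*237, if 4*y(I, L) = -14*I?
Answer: -82241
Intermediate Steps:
y(I, L) = -7*I/2 (y(I, L) = (-14*I)/4 = -7*I/2)
(179 - y(16, 1)) + A*237 = (179 - (-7)*16/2) - 348*237 = (179 - 1*(-56)) - 82476 = (179 + 56) - 82476 = 235 - 82476 = -82241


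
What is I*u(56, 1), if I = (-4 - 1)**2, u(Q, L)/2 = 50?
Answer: 2500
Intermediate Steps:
u(Q, L) = 100 (u(Q, L) = 2*50 = 100)
I = 25 (I = (-5)**2 = 25)
I*u(56, 1) = 25*100 = 2500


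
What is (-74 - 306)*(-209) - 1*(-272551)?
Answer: 351971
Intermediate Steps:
(-74 - 306)*(-209) - 1*(-272551) = -380*(-209) + 272551 = 79420 + 272551 = 351971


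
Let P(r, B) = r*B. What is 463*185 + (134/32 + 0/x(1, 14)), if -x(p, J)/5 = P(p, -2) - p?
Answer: 1370547/16 ≈ 85659.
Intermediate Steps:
P(r, B) = B*r
x(p, J) = 15*p (x(p, J) = -5*(-2*p - p) = -(-15)*p = 15*p)
463*185 + (134/32 + 0/x(1, 14)) = 463*185 + (134/32 + 0/((15*1))) = 85655 + (134*(1/32) + 0/15) = 85655 + (67/16 + 0*(1/15)) = 85655 + (67/16 + 0) = 85655 + 67/16 = 1370547/16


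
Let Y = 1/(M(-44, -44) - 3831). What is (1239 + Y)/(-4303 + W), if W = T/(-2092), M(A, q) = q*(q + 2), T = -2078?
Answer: -2569955056/8923299717 ≈ -0.28800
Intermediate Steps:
M(A, q) = q*(2 + q)
W = 1039/1046 (W = -2078/(-2092) = -2078*(-1/2092) = 1039/1046 ≈ 0.99331)
Y = -1/1983 (Y = 1/(-44*(2 - 44) - 3831) = 1/(-44*(-42) - 3831) = 1/(1848 - 3831) = 1/(-1983) = -1/1983 ≈ -0.00050429)
(1239 + Y)/(-4303 + W) = (1239 - 1/1983)/(-4303 + 1039/1046) = 2456936/(1983*(-4499899/1046)) = (2456936/1983)*(-1046/4499899) = -2569955056/8923299717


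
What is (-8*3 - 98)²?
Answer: 14884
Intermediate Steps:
(-8*3 - 98)² = (-24 - 98)² = (-122)² = 14884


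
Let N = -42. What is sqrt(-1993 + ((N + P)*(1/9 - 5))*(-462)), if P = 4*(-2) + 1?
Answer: I*sqrt(1014009)/3 ≈ 335.66*I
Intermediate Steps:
P = -7 (P = -8 + 1 = -7)
sqrt(-1993 + ((N + P)*(1/9 - 5))*(-462)) = sqrt(-1993 + ((-42 - 7)*(1/9 - 5))*(-462)) = sqrt(-1993 - 49*(1/9 - 5)*(-462)) = sqrt(-1993 - 49*(-44/9)*(-462)) = sqrt(-1993 + (2156/9)*(-462)) = sqrt(-1993 - 332024/3) = sqrt(-338003/3) = I*sqrt(1014009)/3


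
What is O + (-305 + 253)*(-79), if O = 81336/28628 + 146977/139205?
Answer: 4096642588839/996290185 ≈ 4111.9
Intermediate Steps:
O = 3882508859/996290185 (O = 81336*(1/28628) + 146977*(1/139205) = 20334/7157 + 146977/139205 = 3882508859/996290185 ≈ 3.8970)
O + (-305 + 253)*(-79) = 3882508859/996290185 + (-305 + 253)*(-79) = 3882508859/996290185 - 52*(-79) = 3882508859/996290185 + 4108 = 4096642588839/996290185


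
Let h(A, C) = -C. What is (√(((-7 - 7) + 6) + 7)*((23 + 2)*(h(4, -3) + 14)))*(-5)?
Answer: -2125*I ≈ -2125.0*I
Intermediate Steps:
(√(((-7 - 7) + 6) + 7)*((23 + 2)*(h(4, -3) + 14)))*(-5) = (√(((-7 - 7) + 6) + 7)*((23 + 2)*(-1*(-3) + 14)))*(-5) = (√((-14 + 6) + 7)*(25*(3 + 14)))*(-5) = (√(-8 + 7)*(25*17))*(-5) = (√(-1)*425)*(-5) = (I*425)*(-5) = (425*I)*(-5) = -2125*I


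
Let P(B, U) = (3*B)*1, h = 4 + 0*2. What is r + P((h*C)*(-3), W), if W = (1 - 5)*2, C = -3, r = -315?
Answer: -207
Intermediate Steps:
W = -8 (W = -4*2 = -8)
h = 4 (h = 4 + 0 = 4)
P(B, U) = 3*B
r + P((h*C)*(-3), W) = -315 + 3*((4*(-3))*(-3)) = -315 + 3*(-12*(-3)) = -315 + 3*36 = -315 + 108 = -207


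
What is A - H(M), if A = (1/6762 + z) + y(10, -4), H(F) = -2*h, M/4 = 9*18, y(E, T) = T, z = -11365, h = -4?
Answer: -76931273/6762 ≈ -11377.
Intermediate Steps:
M = 648 (M = 4*(9*18) = 4*162 = 648)
H(F) = 8 (H(F) = -2*(-4) = 8)
A = -76877177/6762 (A = (1/6762 - 11365) - 4 = -76850129/6762 - 4 = -76877177/6762 ≈ -11369.)
A - H(M) = -76877177/6762 - 1*8 = -76877177/6762 - 8 = -76931273/6762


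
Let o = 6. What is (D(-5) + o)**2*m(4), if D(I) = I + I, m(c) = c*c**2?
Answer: 1024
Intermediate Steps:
m(c) = c**3
D(I) = 2*I
(D(-5) + o)**2*m(4) = (2*(-5) + 6)**2*4**3 = (-10 + 6)**2*64 = (-4)**2*64 = 16*64 = 1024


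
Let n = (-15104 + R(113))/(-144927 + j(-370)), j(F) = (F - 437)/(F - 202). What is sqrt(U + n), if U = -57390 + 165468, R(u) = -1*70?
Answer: sqrt(82523457883516155702)/27632479 ≈ 328.75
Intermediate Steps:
R(u) = -70
j(F) = (-437 + F)/(-202 + F)
U = 108078
n = 2893176/27632479 (n = (-15104 - 70)/(-144927 + (-437 - 370)/(-202 - 370)) = -15174/(-144927 - 807/(-572)) = -15174/(-144927 - 1/572*(-807)) = -15174/(-144927 + 807/572) = -15174/(-82897437/572) = -15174*(-572/82897437) = 2893176/27632479 ≈ 0.10470)
sqrt(U + n) = sqrt(108078 + 2893176/27632479) = sqrt(2986465958538/27632479) = sqrt(82523457883516155702)/27632479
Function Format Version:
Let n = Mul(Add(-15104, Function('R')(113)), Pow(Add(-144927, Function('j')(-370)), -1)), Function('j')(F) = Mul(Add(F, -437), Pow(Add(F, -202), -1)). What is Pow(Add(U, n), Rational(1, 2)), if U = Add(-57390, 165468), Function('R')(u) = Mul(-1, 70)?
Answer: Mul(Rational(1, 27632479), Pow(82523457883516155702, Rational(1, 2))) ≈ 328.75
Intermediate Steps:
Function('R')(u) = -70
Function('j')(F) = Mul(Pow(Add(-202, F), -1), Add(-437, F)) (Function('j')(F) = Mul(Add(-437, F), Pow(Add(-202, F), -1)) = Mul(Pow(Add(-202, F), -1), Add(-437, F)))
U = 108078
n = Rational(2893176, 27632479) (n = Mul(Add(-15104, -70), Pow(Add(-144927, Mul(Pow(Add(-202, -370), -1), Add(-437, -370))), -1)) = Mul(-15174, Pow(Add(-144927, Mul(Pow(-572, -1), -807)), -1)) = Mul(-15174, Pow(Add(-144927, Mul(Rational(-1, 572), -807)), -1)) = Mul(-15174, Pow(Add(-144927, Rational(807, 572)), -1)) = Mul(-15174, Pow(Rational(-82897437, 572), -1)) = Mul(-15174, Rational(-572, 82897437)) = Rational(2893176, 27632479) ≈ 0.10470)
Pow(Add(U, n), Rational(1, 2)) = Pow(Add(108078, Rational(2893176, 27632479)), Rational(1, 2)) = Pow(Rational(2986465958538, 27632479), Rational(1, 2)) = Mul(Rational(1, 27632479), Pow(82523457883516155702, Rational(1, 2)))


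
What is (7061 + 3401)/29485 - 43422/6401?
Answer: -1213330408/188733485 ≈ -6.4288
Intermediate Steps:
(7061 + 3401)/29485 - 43422/6401 = 10462*(1/29485) - 43422*1/6401 = 10462/29485 - 43422/6401 = -1213330408/188733485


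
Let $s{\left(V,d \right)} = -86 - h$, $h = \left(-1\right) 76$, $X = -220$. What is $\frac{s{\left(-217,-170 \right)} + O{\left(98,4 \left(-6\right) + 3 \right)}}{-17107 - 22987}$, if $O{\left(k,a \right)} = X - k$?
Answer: $\frac{164}{20047} \approx 0.0081808$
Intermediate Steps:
$h = -76$
$O{\left(k,a \right)} = -220 - k$
$s{\left(V,d \right)} = -10$ ($s{\left(V,d \right)} = -86 - -76 = -86 + 76 = -10$)
$\frac{s{\left(-217,-170 \right)} + O{\left(98,4 \left(-6\right) + 3 \right)}}{-17107 - 22987} = \frac{-10 - 318}{-17107 - 22987} = \frac{-10 - 318}{-40094} = \left(-10 - 318\right) \left(- \frac{1}{40094}\right) = \left(-328\right) \left(- \frac{1}{40094}\right) = \frac{164}{20047}$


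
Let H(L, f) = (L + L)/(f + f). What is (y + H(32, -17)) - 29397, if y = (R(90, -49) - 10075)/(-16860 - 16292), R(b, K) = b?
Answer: -16568569967/563584 ≈ -29399.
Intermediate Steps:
H(L, f) = L/f (H(L, f) = (2*L)/((2*f)) = (2*L)*(1/(2*f)) = L/f)
y = 9985/33152 (y = (90 - 10075)/(-16860 - 16292) = -9985/(-33152) = -9985*(-1/33152) = 9985/33152 ≈ 0.30119)
(y + H(32, -17)) - 29397 = (9985/33152 + 32/(-17)) - 29397 = (9985/33152 + 32*(-1/17)) - 29397 = (9985/33152 - 32/17) - 29397 = -891119/563584 - 29397 = -16568569967/563584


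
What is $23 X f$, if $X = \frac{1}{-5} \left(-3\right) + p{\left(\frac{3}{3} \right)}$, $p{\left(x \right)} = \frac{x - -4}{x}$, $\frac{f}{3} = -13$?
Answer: $- \frac{25116}{5} \approx -5023.2$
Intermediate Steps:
$f = -39$ ($f = 3 \left(-13\right) = -39$)
$p{\left(x \right)} = \frac{4 + x}{x}$ ($p{\left(x \right)} = \frac{x + 4}{x} = \frac{4 + x}{x}$)
$X = \frac{28}{5}$ ($X = \frac{1}{-5} \left(-3\right) + \frac{4 + \frac{3}{3}}{3 \cdot \frac{1}{3}} = \left(- \frac{1}{5}\right) \left(-3\right) + \frac{4 + 3 \cdot \frac{1}{3}}{3 \cdot \frac{1}{3}} = \frac{3}{5} + \frac{4 + 1}{1} = \frac{3}{5} + 1 \cdot 5 = \frac{3}{5} + 5 = \frac{28}{5} \approx 5.6$)
$23 X f = 23 \cdot \frac{28}{5} \left(-39\right) = \frac{644}{5} \left(-39\right) = - \frac{25116}{5}$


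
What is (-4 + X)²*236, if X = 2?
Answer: 944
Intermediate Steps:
(-4 + X)²*236 = (-4 + 2)²*236 = (-2)²*236 = 4*236 = 944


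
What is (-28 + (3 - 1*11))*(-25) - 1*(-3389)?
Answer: 4289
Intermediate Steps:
(-28 + (3 - 1*11))*(-25) - 1*(-3389) = (-28 + (3 - 11))*(-25) + 3389 = (-28 - 8)*(-25) + 3389 = -36*(-25) + 3389 = 900 + 3389 = 4289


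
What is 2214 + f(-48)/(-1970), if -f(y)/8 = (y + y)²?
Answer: 2217654/985 ≈ 2251.4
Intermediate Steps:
f(y) = -32*y² (f(y) = -8*(y + y)² = -8*4*y² = -32*y²)
2214 + f(-48)/(-1970) = 2214 - 32*(-48)²/(-1970) = 2214 - 32*2304*(-1/1970) = 2214 - 73728*(-1/1970) = 2214 + 36864/985 = 2217654/985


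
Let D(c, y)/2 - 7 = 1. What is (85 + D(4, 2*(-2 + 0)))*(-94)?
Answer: -9494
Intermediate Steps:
D(c, y) = 16 (D(c, y) = 14 + 2*1 = 14 + 2 = 16)
(85 + D(4, 2*(-2 + 0)))*(-94) = (85 + 16)*(-94) = 101*(-94) = -9494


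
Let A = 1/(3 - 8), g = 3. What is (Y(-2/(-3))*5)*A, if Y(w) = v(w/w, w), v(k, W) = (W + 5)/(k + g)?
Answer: -17/12 ≈ -1.4167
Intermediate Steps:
v(k, W) = (5 + W)/(3 + k) (v(k, W) = (W + 5)/(k + 3) = (5 + W)/(3 + k))
Y(w) = 5/4 + w/4 (Y(w) = (5 + w)/(3 + w/w) = (5 + w)/(3 + 1) = (5 + w)/4 = 5/4 + w/4)
A = -1/5 (A = 1/(-5) = -1/5 ≈ -0.20000)
(Y(-2/(-3))*5)*A = ((5/4 + (-2/(-3))/4)*5)*(-1/5) = ((5/4 + (-2*(-1/3))/4)*5)*(-1/5) = ((5/4 + (1/4)*(2/3))*5)*(-1/5) = ((5/4 + 1/6)*5)*(-1/5) = ((17/12)*5)*(-1/5) = (85/12)*(-1/5) = -17/12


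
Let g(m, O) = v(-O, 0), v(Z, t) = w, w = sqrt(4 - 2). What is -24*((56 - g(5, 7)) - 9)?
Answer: -1128 + 24*sqrt(2) ≈ -1094.1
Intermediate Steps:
w = sqrt(2) ≈ 1.4142
v(Z, t) = sqrt(2)
g(m, O) = sqrt(2)
-24*((56 - g(5, 7)) - 9) = -24*((56 - sqrt(2)) - 9) = -24*(47 - sqrt(2)) = -1128 + 24*sqrt(2)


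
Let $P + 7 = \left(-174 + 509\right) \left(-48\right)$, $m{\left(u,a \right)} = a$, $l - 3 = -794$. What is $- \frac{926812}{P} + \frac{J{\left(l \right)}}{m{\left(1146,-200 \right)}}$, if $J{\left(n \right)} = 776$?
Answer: $\frac{21609861}{402175} \approx 53.732$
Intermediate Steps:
$l = -791$ ($l = 3 - 794 = -791$)
$P = -16087$ ($P = -7 + \left(-174 + 509\right) \left(-48\right) = -7 + 335 \left(-48\right) = -7 - 16080 = -16087$)
$- \frac{926812}{P} + \frac{J{\left(l \right)}}{m{\left(1146,-200 \right)}} = - \frac{926812}{-16087} + \frac{776}{-200} = \left(-926812\right) \left(- \frac{1}{16087}\right) + 776 \left(- \frac{1}{200}\right) = \frac{926812}{16087} - \frac{97}{25} = \frac{21609861}{402175}$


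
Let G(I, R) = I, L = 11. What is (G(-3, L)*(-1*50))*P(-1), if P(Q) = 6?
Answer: 900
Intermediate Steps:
(G(-3, L)*(-1*50))*P(-1) = -(-3)*50*6 = -3*(-50)*6 = 150*6 = 900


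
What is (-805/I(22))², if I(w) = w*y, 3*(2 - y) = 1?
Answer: 233289/484 ≈ 482.00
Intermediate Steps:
y = 5/3 (y = 2 - ⅓*1 = 2 - ⅓ = 5/3 ≈ 1.6667)
I(w) = 5*w/3 (I(w) = w*(5/3) = 5*w/3)
(-805/I(22))² = (-805/((5/3)*22))² = (-805/110/3)² = (-805*3/110)² = (-483/22)² = 233289/484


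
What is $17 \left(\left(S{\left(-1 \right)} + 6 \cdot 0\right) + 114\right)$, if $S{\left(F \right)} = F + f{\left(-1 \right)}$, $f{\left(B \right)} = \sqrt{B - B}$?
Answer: $1921$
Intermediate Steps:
$f{\left(B \right)} = 0$ ($f{\left(B \right)} = \sqrt{0} = 0$)
$S{\left(F \right)} = F$ ($S{\left(F \right)} = F + 0 = F$)
$17 \left(\left(S{\left(-1 \right)} + 6 \cdot 0\right) + 114\right) = 17 \left(\left(-1 + 6 \cdot 0\right) + 114\right) = 17 \left(\left(-1 + 0\right) + 114\right) = 17 \left(-1 + 114\right) = 17 \cdot 113 = 1921$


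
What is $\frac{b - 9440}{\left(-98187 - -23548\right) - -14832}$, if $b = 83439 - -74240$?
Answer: $- \frac{148239}{59807} \approx -2.4786$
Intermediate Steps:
$b = 157679$ ($b = 83439 + 74240 = 157679$)
$\frac{b - 9440}{\left(-98187 - -23548\right) - -14832} = \frac{157679 - 9440}{\left(-98187 - -23548\right) - -14832} = \frac{148239}{\left(-98187 + 23548\right) + \left(-220653 + 235485\right)} = \frac{148239}{-74639 + 14832} = \frac{148239}{-59807} = 148239 \left(- \frac{1}{59807}\right) = - \frac{148239}{59807}$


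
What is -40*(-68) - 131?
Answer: 2589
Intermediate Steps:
-40*(-68) - 131 = 2720 - 131 = 2589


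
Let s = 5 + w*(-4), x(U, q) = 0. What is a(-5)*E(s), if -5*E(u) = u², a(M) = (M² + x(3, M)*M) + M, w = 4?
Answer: -484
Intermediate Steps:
a(M) = M + M² (a(M) = (M² + 0*M) + M = (M² + 0) + M = M² + M = M + M²)
s = -11 (s = 5 + 4*(-4) = 5 - 16 = -11)
E(u) = -u²/5
a(-5)*E(s) = (-5*(1 - 5))*(-⅕*(-11)²) = (-5*(-4))*(-⅕*121) = 20*(-121/5) = -484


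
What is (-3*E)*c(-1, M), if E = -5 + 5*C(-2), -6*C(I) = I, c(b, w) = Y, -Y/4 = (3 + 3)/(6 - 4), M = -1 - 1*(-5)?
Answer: -120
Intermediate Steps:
M = 4 (M = -1 + 5 = 4)
Y = -12 (Y = -4*(3 + 3)/(6 - 4) = -24/2 = -4*3 = -12)
c(b, w) = -12
C(I) = -I/6
E = -10/3 (E = -5 + 5*(-⅙*(-2)) = -5 + 5*(⅓) = -5 + 5/3 = -10/3 ≈ -3.3333)
(-3*E)*c(-1, M) = -3*(-10/3)*(-12) = 10*(-12) = -120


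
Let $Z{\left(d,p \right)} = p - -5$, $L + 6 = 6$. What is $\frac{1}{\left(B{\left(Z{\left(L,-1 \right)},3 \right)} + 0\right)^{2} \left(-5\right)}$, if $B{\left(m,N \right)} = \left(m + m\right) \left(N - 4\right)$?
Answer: $- \frac{1}{320} \approx -0.003125$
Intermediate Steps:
$L = 0$ ($L = -6 + 6 = 0$)
$Z{\left(d,p \right)} = 5 + p$ ($Z{\left(d,p \right)} = p + 5 = 5 + p$)
$B{\left(m,N \right)} = 2 m \left(-4 + N\right)$
$\frac{1}{\left(B{\left(Z{\left(L,-1 \right)},3 \right)} + 0\right)^{2} \left(-5\right)} = \frac{1}{\left(2 \left(5 - 1\right) \left(-4 + 3\right) + 0\right)^{2} \left(-5\right)} = \frac{1}{\left(2 \cdot 4 \left(-1\right) + 0\right)^{2} \left(-5\right)} = \frac{1}{\left(-8 + 0\right)^{2} \left(-5\right)} = \frac{1}{\left(-8\right)^{2} \left(-5\right)} = \frac{1}{64 \left(-5\right)} = \frac{1}{-320} = - \frac{1}{320}$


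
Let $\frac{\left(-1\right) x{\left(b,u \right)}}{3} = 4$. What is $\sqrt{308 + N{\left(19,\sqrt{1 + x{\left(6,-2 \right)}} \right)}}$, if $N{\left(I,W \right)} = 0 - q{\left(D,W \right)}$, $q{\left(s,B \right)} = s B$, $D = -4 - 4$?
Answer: $2 \sqrt{77 + 2 i \sqrt{11}} \approx 17.566 + 0.75523 i$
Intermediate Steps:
$D = -8$
$q{\left(s,B \right)} = B s$
$x{\left(b,u \right)} = -12$ ($x{\left(b,u \right)} = \left(-3\right) 4 = -12$)
$N{\left(I,W \right)} = 8 W$ ($N{\left(I,W \right)} = 0 - W \left(-8\right) = 0 - - 8 W = 0 + 8 W = 8 W$)
$\sqrt{308 + N{\left(19,\sqrt{1 + x{\left(6,-2 \right)}} \right)}} = \sqrt{308 + 8 \sqrt{1 - 12}} = \sqrt{308 + 8 \sqrt{-11}} = \sqrt{308 + 8 i \sqrt{11}}$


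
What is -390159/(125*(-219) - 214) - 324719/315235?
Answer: 114033099874/8697018415 ≈ 13.112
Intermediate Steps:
-390159/(125*(-219) - 214) - 324719/315235 = -390159/(-27375 - 214) - 324719*1/315235 = -390159/(-27589) - 324719/315235 = -390159*(-1/27589) - 324719/315235 = 390159/27589 - 324719/315235 = 114033099874/8697018415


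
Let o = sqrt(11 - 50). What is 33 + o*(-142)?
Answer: 33 - 142*I*sqrt(39) ≈ 33.0 - 886.79*I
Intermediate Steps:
o = I*sqrt(39) (o = sqrt(-39) = I*sqrt(39) ≈ 6.245*I)
33 + o*(-142) = 33 + (I*sqrt(39))*(-142) = 33 - 142*I*sqrt(39)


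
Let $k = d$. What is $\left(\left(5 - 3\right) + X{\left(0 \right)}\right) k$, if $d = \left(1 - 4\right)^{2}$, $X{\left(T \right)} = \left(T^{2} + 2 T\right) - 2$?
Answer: $0$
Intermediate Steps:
$X{\left(T \right)} = -2 + T^{2} + 2 T$
$d = 9$ ($d = \left(-3\right)^{2} = 9$)
$k = 9$
$\left(\left(5 - 3\right) + X{\left(0 \right)}\right) k = \left(\left(5 - 3\right) + \left(-2 + 0^{2} + 2 \cdot 0\right)\right) 9 = \left(2 + \left(-2 + 0 + 0\right)\right) 9 = \left(2 - 2\right) 9 = 0 \cdot 9 = 0$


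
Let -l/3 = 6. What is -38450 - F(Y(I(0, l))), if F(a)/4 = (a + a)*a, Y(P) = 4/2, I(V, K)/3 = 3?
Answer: -38482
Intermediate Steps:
l = -18 (l = -3*6 = -18)
I(V, K) = 9 (I(V, K) = 3*3 = 9)
Y(P) = 2 (Y(P) = 4*(1/2) = 2)
F(a) = 8*a**2 (F(a) = 4*((a + a)*a) = 4*((2*a)*a) = 4*(2*a**2) = 8*a**2)
-38450 - F(Y(I(0, l))) = -38450 - 8*2**2 = -38450 - 8*4 = -38450 - 1*32 = -38450 - 32 = -38482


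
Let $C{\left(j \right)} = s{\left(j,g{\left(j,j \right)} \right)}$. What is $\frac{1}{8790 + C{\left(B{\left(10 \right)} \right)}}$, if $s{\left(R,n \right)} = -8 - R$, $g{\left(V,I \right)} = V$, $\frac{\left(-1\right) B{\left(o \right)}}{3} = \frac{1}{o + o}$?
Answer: $\frac{20}{175643} \approx 0.00011387$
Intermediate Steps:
$B{\left(o \right)} = - \frac{3}{2 o}$ ($B{\left(o \right)} = - \frac{3}{o + o} = - \frac{3}{2 o}$)
$C{\left(j \right)} = -8 - j$
$\frac{1}{8790 + C{\left(B{\left(10 \right)} \right)}} = \frac{1}{8790 - \left(8 - \frac{3}{2 \cdot 10}\right)} = \frac{1}{8790 - \left(8 - \frac{3}{20}\right)} = \frac{1}{8790 - \frac{157}{20}} = \frac{1}{\frac{175643}{20}} = \frac{20}{175643}$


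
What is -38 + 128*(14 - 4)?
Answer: 1242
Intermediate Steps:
-38 + 128*(14 - 4) = -38 + 128*10 = -38 + 1280 = 1242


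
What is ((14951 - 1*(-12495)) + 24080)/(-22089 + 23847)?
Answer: 25763/879 ≈ 29.309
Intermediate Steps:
((14951 - 1*(-12495)) + 24080)/(-22089 + 23847) = ((14951 + 12495) + 24080)/1758 = (27446 + 24080)*(1/1758) = 51526*(1/1758) = 25763/879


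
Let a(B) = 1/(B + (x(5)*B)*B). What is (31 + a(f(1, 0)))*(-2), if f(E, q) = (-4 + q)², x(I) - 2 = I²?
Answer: -214769/3464 ≈ -62.000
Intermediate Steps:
x(I) = 2 + I²
a(B) = 1/(B + 27*B²) (a(B) = 1/(B + ((2 + 5²)*B)*B) = 1/(B + ((2 + 25)*B)*B) = 1/(B + (27*B)*B) = 1/(B + 27*B²))
(31 + a(f(1, 0)))*(-2) = (31 + 1/(((-4 + 0)²)*(1 + 27*(-4 + 0)²)))*(-2) = (31 + 1/(((-4)²)*(1 + 27*(-4)²)))*(-2) = (31 + 1/(16*(1 + 27*16)))*(-2) = (31 + 1/(16*(1 + 432)))*(-2) = (31 + (1/16)/433)*(-2) = (31 + (1/16)*(1/433))*(-2) = (31 + 1/6928)*(-2) = (214769/6928)*(-2) = -214769/3464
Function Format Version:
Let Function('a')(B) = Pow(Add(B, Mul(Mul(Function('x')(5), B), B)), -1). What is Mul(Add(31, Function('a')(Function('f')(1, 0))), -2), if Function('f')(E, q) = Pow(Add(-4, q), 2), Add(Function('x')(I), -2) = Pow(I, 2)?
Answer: Rational(-214769, 3464) ≈ -62.000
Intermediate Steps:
Function('x')(I) = Add(2, Pow(I, 2))
Function('a')(B) = Pow(Add(B, Mul(27, Pow(B, 2))), -1) (Function('a')(B) = Pow(Add(B, Mul(Mul(Add(2, Pow(5, 2)), B), B)), -1) = Pow(Add(B, Mul(Mul(Add(2, 25), B), B)), -1) = Pow(Add(B, Mul(Mul(27, B), B)), -1) = Pow(Add(B, Mul(27, Pow(B, 2))), -1))
Mul(Add(31, Function('a')(Function('f')(1, 0))), -2) = Mul(Add(31, Mul(Pow(Pow(Add(-4, 0), 2), -1), Pow(Add(1, Mul(27, Pow(Add(-4, 0), 2))), -1))), -2) = Mul(Add(31, Mul(Pow(Pow(-4, 2), -1), Pow(Add(1, Mul(27, Pow(-4, 2))), -1))), -2) = Mul(Add(31, Mul(Pow(16, -1), Pow(Add(1, Mul(27, 16)), -1))), -2) = Mul(Add(31, Mul(Rational(1, 16), Pow(Add(1, 432), -1))), -2) = Mul(Add(31, Mul(Rational(1, 16), Pow(433, -1))), -2) = Mul(Add(31, Mul(Rational(1, 16), Rational(1, 433))), -2) = Mul(Add(31, Rational(1, 6928)), -2) = Mul(Rational(214769, 6928), -2) = Rational(-214769, 3464)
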